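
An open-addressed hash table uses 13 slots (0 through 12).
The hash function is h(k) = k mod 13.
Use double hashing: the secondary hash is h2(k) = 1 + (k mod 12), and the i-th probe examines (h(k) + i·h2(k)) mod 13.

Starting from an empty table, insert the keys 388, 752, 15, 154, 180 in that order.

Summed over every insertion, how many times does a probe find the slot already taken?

388: h=11 → slot 11
752: h=11, h2=9, probe 11,7 → slot 7
15: h=2 → slot 2
154: h=11, h2=11, probe 11,9 → slot 9
180: h=11, h2=1, probe 11,12 → slot 12
Table: [—, —, 15, —, —, —, —, 752, —, 154, —, 388, 180]

3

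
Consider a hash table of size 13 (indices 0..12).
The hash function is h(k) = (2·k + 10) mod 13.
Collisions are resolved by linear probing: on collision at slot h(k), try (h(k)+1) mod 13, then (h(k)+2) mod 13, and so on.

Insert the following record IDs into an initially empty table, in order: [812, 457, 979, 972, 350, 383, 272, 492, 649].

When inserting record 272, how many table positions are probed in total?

812: h=9 → slot 9
457: h=1 → slot 1
979: h=5 → slot 5
972: h=4 → slot 4
350: h=8 → slot 8
383: h=9, probe 9,10 → slot 10
272: h=8, probe 8,9,10,11 → slot 11
492: h=6 → slot 6
649: h=8, probe 8,9,10,11,12 → slot 12
Table: [—, 457, —, —, 972, 979, 492, —, 350, 812, 383, 272, 649]

4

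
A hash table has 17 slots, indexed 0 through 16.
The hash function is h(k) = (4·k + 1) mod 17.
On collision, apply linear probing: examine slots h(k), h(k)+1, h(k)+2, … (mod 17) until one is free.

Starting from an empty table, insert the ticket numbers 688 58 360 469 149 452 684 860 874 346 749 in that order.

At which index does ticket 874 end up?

688: h=16 => slot 16
58: h=12 => slot 12
360: h=13 => slot 13
469: h=7 => slot 7
149: h=2 => slot 2
452: h=7, probe 7,8 => slot 8
684: h=0 => slot 0
860: h=7, probe 7,8,9 => slot 9
874: h=12, probe 12,13,14 => slot 14
346: h=8, probe 8,9,10 => slot 10
749: h=5 => slot 5
Table: [684, ., 149, ., ., 749, ., 469, 452, 860, 346, ., 58, 360, 874, ., 688]

14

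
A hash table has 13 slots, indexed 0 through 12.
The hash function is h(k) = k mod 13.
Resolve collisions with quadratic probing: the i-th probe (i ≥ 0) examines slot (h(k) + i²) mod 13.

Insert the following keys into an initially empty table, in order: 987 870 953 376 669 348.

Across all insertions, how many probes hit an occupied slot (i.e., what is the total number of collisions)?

987: h=12 → slot 12
870: h=12, probe 12,0 → slot 0
953: h=4 → slot 4
376: h=12, probe 12,0,3 → slot 3
669: h=6 → slot 6
348: h=10 → slot 10
Table: [870, ∅, ∅, 376, 953, ∅, 669, ∅, ∅, ∅, 348, ∅, 987]

3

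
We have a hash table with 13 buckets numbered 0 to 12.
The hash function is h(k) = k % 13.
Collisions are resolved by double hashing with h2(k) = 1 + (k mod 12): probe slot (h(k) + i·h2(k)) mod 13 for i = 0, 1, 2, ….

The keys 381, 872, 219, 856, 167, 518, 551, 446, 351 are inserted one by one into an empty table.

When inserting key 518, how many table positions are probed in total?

4

381 hashes to 4; slot 4 is free → place at 4.
872 hashes to 1; slot 1 is free → place at 1.
219 hashes to 11; slot 11 is free → place at 11.
856 hashes to 11, h2=5; 11 taken → place at 3.
167 hashes to 11, h2=12; 11 taken → place at 10.
518 hashes to 11, h2=3; 11,1,4 taken → place at 7.
551 hashes to 5; slot 5 is free → place at 5.
446 hashes to 4, h2=3; 4,7,10 taken → place at 0.
351 hashes to 0, h2=4; 0,4 taken → place at 8.
Table: [446, 872, _, 856, 381, 551, _, 518, 351, _, 167, 219, _]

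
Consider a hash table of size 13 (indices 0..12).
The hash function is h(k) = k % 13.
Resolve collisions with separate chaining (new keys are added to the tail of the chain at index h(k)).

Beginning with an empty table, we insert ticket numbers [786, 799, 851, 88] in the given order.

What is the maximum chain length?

Insert 786: h=6, bucket 6 empty -> new chain.
Insert 799: h=6, bucket 6 nonempty -> append to chain.
Insert 851: h=6, bucket 6 nonempty -> append to chain.
Insert 88: h=10, bucket 10 empty -> new chain.
Final buckets:
0: —
1: —
2: —
3: —
4: —
5: —
6: 786 -> 799 -> 851
7: —
8: —
9: —
10: 88
11: —
12: —

3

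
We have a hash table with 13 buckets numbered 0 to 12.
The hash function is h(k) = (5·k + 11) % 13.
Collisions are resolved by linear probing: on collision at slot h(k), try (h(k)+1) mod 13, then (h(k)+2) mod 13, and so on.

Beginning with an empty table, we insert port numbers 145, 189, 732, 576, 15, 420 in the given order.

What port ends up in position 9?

15

145: h=8 -> slot 8
189: h=7 -> slot 7
732: h=5 -> slot 5
576: h=5, probe 5,6 -> slot 6
15: h=8, probe 8,9 -> slot 9
420: h=5, probe 5,6,7,8,9,10 -> slot 10
Table: [., ., ., ., ., 732, 576, 189, 145, 15, 420, ., .]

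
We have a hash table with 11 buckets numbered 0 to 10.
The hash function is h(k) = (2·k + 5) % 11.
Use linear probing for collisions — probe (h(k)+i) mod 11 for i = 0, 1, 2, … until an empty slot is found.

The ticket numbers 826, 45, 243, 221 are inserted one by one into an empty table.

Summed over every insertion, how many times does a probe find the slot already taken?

826 hashes to 7; slot 7 is free → place at 7.
45 hashes to 7; 7 taken → place at 8.
243 hashes to 7; 7,8 taken → place at 9.
221 hashes to 7; 7,8,9 taken → place at 10.
Table: [-, -, -, -, -, -, -, 826, 45, 243, 221]

6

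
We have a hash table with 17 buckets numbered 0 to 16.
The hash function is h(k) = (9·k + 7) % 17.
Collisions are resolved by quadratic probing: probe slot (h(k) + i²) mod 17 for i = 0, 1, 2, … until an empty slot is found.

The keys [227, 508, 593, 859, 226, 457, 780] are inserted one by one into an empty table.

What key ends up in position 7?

593

Insert 227: h=10, slot 10 empty => index 10.
Insert 508: h=6, slot 6 empty => index 6.
Insert 593: h=6, slot 6 occupied => index 7.
Insert 859: h=3, slot 3 empty => index 3.
Insert 226: h=1, slot 1 empty => index 1.
Insert 457: h=6, slots 6,7,10 occupied => index 15.
Insert 780: h=6, slots 6,7,10,15 occupied => index 5.
Table: [., 226, ., 859, ., 780, 508, 593, ., ., 227, ., ., ., ., 457, .]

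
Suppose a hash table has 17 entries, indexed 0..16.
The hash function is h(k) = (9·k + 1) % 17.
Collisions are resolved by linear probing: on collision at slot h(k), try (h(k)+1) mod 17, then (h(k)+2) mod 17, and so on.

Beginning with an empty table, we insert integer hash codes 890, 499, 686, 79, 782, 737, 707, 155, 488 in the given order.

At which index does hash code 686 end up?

890: h=4 -> slot 4
499: h=4, probe 4,5 -> slot 5
686: h=4, probe 4,5,6 -> slot 6
79: h=15 -> slot 15
782: h=1 -> slot 1
737: h=4, probe 4,5,6,7 -> slot 7
707: h=6, probe 6,7,8 -> slot 8
155: h=2 -> slot 2
488: h=7, probe 7,8,9 -> slot 9
Table: [_, 782, 155, _, 890, 499, 686, 737, 707, 488, _, _, _, _, _, 79, _]

6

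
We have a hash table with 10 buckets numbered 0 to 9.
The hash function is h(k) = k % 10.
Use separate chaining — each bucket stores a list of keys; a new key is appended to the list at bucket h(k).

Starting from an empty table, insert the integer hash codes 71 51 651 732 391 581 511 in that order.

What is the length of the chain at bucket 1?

6

Insert 71: h=1, bucket 1 empty → new chain.
Insert 51: h=1, bucket 1 nonempty → append to chain.
Insert 651: h=1, bucket 1 nonempty → append to chain.
Insert 732: h=2, bucket 2 empty → new chain.
Insert 391: h=1, bucket 1 nonempty → append to chain.
Insert 581: h=1, bucket 1 nonempty → append to chain.
Insert 511: h=1, bucket 1 nonempty → append to chain.
Final buckets:
0: ∅
1: 71 -> 51 -> 651 -> 391 -> 581 -> 511
2: 732
3: ∅
4: ∅
5: ∅
6: ∅
7: ∅
8: ∅
9: ∅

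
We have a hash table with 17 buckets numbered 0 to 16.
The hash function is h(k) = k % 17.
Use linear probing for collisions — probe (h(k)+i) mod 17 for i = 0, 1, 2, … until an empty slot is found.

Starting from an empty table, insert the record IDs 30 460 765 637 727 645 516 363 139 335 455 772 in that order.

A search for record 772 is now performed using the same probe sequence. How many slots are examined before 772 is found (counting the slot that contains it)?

30 hashes to 13; slot 13 is free => place at 13.
460 hashes to 1; slot 1 is free => place at 1.
765 hashes to 0; slot 0 is free => place at 0.
637 hashes to 8; slot 8 is free => place at 8.
727 hashes to 13; 13 taken => place at 14.
645 hashes to 16; slot 16 is free => place at 16.
516 hashes to 6; slot 6 is free => place at 6.
363 hashes to 6; 6 taken => place at 7.
139 hashes to 3; slot 3 is free => place at 3.
335 hashes to 12; slot 12 is free => place at 12.
455 hashes to 13; 13,14 taken => place at 15.
772 hashes to 7; 7,8 taken => place at 9.
Table: [765, 460, -, 139, -, -, 516, 363, 637, 772, -, -, 335, 30, 727, 455, 645]
Lookup 772: h=7, probe 7,8,9 → found at 9.

3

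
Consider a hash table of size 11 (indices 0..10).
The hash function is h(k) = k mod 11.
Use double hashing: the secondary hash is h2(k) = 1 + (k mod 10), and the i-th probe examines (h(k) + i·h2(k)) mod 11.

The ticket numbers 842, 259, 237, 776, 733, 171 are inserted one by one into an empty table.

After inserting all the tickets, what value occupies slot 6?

842: h=6 → slot 6
259: h=6, h2=10, probe 6,5 → slot 5
237: h=6, h2=8, probe 6,3 → slot 3
776: h=6, h2=7, probe 6,2 → slot 2
733: h=7 → slot 7
171: h=6, h2=2, probe 6,8 → slot 8
Table: [., ., 776, 237, ., 259, 842, 733, 171, ., .]

842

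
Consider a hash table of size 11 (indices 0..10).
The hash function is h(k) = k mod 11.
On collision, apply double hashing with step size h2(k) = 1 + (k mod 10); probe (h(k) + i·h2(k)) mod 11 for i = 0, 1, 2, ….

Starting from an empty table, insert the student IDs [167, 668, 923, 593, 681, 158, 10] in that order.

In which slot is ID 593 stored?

Insert 167: h=2, slot 2 empty => index 2.
Insert 668: h=8, slot 8 empty => index 8.
Insert 923: h=10, slot 10 empty => index 10.
Insert 593: h=10, h2=4, slot 10 occupied => index 3.
Insert 681: h=10, h2=2, slot 10 occupied => index 1.
Insert 158: h=4, slot 4 empty => index 4.
Insert 10: h=10, h2=1, slot 10 occupied => index 0.
Table: [10, 681, 167, 593, 158, ., ., ., 668, ., 923]

3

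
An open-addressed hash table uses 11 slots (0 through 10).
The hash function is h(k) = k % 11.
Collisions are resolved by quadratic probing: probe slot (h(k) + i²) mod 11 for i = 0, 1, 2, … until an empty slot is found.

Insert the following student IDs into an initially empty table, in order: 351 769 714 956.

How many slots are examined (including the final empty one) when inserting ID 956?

4

Insert 351: h=10, slot 10 empty → index 10.
Insert 769: h=10, slot 10 occupied → index 0.
Insert 714: h=10, slots 10,0 occupied → index 3.
Insert 956: h=10, slots 10,0,3 occupied → index 8.
Table: [769, ∅, ∅, 714, ∅, ∅, ∅, ∅, 956, ∅, 351]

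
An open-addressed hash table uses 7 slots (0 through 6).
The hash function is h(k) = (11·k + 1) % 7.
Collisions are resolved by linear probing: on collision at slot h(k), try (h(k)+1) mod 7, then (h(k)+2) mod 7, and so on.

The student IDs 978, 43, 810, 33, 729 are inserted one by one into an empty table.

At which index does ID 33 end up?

978 hashes to 0; slot 0 is free => place at 0.
43 hashes to 5; slot 5 is free => place at 5.
810 hashes to 0; 0 taken => place at 1.
33 hashes to 0; 0,1 taken => place at 2.
729 hashes to 5; 5 taken => place at 6.
Table: [978, 810, 33, —, —, 43, 729]

2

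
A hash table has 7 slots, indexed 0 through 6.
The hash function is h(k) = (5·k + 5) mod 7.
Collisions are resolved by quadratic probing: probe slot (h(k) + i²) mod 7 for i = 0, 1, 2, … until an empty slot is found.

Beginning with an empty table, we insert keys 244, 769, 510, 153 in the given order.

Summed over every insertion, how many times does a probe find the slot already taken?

244 hashes to 0; slot 0 is free -> place at 0.
769 hashes to 0; 0 taken -> place at 1.
510 hashes to 0; 0,1 taken -> place at 4.
153 hashes to 0; 0,1,4 taken -> place at 2.
Table: [244, 769, 153, ∅, 510, ∅, ∅]

6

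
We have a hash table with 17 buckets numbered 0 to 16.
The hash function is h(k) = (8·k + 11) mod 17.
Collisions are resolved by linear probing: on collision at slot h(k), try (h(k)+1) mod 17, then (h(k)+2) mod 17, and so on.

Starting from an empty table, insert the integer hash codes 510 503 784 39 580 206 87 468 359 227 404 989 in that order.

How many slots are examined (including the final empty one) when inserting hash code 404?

6

Insert 510: h=11, slot 11 empty → index 11.
Insert 503: h=6, slot 6 empty → index 6.
Insert 784: h=10, slot 10 empty → index 10.
Insert 39: h=0, slot 0 empty → index 0.
Insert 580: h=10, slots 10,11 occupied → index 12.
Insert 206: h=10, slots 10,11,12 occupied → index 13.
Insert 87: h=10, slots 10,11,12,13 occupied → index 14.
Insert 468: h=15, slot 15 empty → index 15.
Insert 359: h=10, slots 10,11,12,13,14,15 occupied → index 16.
Insert 227: h=8, slot 8 empty → index 8.
Insert 404: h=13, slots 13,14,15,16,0 occupied → index 1.
Insert 989: h=1, slot 1 occupied → index 2.
Table: [39, 404, 989, _, _, _, 503, _, 227, _, 784, 510, 580, 206, 87, 468, 359]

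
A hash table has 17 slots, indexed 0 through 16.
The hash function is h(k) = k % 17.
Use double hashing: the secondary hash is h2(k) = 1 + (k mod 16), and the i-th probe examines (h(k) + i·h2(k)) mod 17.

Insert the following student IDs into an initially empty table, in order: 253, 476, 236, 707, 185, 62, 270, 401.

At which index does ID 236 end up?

11

253: h=15 → slot 15
476: h=0 → slot 0
236: h=15, h2=13, probe 15,11 → slot 11
707: h=10 → slot 10
185: h=15, h2=10, probe 15,8 → slot 8
62: h=11, h2=15, probe 11,9 → slot 9
270: h=15, h2=15, probe 15,13 → slot 13
401: h=10, h2=2, probe 10,12 → slot 12
Table: [476, ∅, ∅, ∅, ∅, ∅, ∅, ∅, 185, 62, 707, 236, 401, 270, ∅, 253, ∅]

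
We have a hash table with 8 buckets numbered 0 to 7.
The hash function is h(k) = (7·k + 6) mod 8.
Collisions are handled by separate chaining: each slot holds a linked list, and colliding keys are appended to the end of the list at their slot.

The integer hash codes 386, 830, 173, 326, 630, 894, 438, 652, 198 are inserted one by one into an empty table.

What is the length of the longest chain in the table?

6

386 -> bucket 4
830 -> bucket 0
173 -> bucket 1
326 -> bucket 0 (collision)
630 -> bucket 0 (collision)
894 -> bucket 0 (collision)
438 -> bucket 0 (collision)
652 -> bucket 2
198 -> bucket 0 (collision)
Final buckets:
0: 830 -> 326 -> 630 -> 894 -> 438 -> 198
1: 173
2: 652
3: —
4: 386
5: —
6: —
7: —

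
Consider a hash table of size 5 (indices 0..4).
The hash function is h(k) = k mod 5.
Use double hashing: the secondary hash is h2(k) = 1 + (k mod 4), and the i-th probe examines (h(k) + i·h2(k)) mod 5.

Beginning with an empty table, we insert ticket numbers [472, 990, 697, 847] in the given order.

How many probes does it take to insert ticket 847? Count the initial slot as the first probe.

2

Insert 472: h=2, slot 2 empty → index 2.
Insert 990: h=0, slot 0 empty → index 0.
Insert 697: h=2, h2=2, slot 2 occupied → index 4.
Insert 847: h=2, h2=4, slot 2 occupied → index 1.
Table: [990, 847, 472, ., 697]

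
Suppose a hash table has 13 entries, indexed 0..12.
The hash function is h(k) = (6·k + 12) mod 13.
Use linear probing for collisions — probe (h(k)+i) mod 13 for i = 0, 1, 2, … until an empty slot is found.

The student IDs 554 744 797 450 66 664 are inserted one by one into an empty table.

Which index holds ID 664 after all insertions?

6

554 hashes to 8; slot 8 is free → place at 8.
744 hashes to 4; slot 4 is free → place at 4.
797 hashes to 10; slot 10 is free → place at 10.
450 hashes to 8; 8 taken → place at 9.
66 hashes to 5; slot 5 is free → place at 5.
664 hashes to 5; 5 taken → place at 6.
Table: [., ., ., ., 744, 66, 664, ., 554, 450, 797, ., .]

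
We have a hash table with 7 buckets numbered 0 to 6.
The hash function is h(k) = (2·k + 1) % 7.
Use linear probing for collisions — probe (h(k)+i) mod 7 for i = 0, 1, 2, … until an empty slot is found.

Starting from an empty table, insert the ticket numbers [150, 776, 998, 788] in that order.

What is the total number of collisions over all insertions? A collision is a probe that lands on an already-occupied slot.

1

Insert 150: h=0, slot 0 empty → index 0.
Insert 776: h=6, slot 6 empty → index 6.
Insert 998: h=2, slot 2 empty → index 2.
Insert 788: h=2, slot 2 occupied → index 3.
Table: [150, -, 998, 788, -, -, 776]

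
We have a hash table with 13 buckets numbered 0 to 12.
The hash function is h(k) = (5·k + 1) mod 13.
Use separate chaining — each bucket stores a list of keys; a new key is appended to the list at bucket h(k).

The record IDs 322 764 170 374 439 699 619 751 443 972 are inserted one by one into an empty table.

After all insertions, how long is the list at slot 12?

322 → bucket 12
764 → bucket 12 (collision)
170 → bucket 6
374 → bucket 12 (collision)
439 → bucket 12 (collision)
699 → bucket 12 (collision)
619 → bucket 2
751 → bucket 12 (collision)
443 → bucket 6 (collision)
972 → bucket 12 (collision)
Final buckets:
0: ∅
1: ∅
2: 619
3: ∅
4: ∅
5: ∅
6: 170 -> 443
7: ∅
8: ∅
9: ∅
10: ∅
11: ∅
12: 322 -> 764 -> 374 -> 439 -> 699 -> 751 -> 972

7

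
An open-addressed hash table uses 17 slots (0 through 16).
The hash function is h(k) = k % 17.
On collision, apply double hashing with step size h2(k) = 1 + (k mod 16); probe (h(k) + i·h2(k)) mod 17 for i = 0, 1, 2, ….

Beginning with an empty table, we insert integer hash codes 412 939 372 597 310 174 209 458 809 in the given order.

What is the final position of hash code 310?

11

Insert 412: h=4, slot 4 empty → index 4.
Insert 939: h=4, h2=12, slot 4 occupied → index 16.
Insert 372: h=15, slot 15 empty → index 15.
Insert 597: h=2, slot 2 empty → index 2.
Insert 310: h=4, h2=7, slot 4 occupied → index 11.
Insert 174: h=4, h2=15, slots 4,2 occupied → index 0.
Insert 209: h=5, slot 5 empty → index 5.
Insert 458: h=16, h2=11, slot 16 occupied → index 10.
Insert 809: h=10, h2=10, slot 10 occupied → index 3.
Table: [174, —, 597, 809, 412, 209, —, —, —, —, 458, 310, —, —, —, 372, 939]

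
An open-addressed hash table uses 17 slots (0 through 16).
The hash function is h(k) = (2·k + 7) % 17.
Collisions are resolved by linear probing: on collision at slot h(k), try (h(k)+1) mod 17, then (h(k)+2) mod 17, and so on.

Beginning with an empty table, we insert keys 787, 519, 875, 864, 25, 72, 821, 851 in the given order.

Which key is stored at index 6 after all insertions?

787 hashes to 0; slot 0 is free => place at 0.
519 hashes to 8; slot 8 is free => place at 8.
875 hashes to 6; slot 6 is free => place at 6.
864 hashes to 1; slot 1 is free => place at 1.
25 hashes to 6; 6 taken => place at 7.
72 hashes to 15; slot 15 is free => place at 15.
821 hashes to 0; 0,1 taken => place at 2.
851 hashes to 9; slot 9 is free => place at 9.
Table: [787, 864, 821, _, _, _, 875, 25, 519, 851, _, _, _, _, _, 72, _]

875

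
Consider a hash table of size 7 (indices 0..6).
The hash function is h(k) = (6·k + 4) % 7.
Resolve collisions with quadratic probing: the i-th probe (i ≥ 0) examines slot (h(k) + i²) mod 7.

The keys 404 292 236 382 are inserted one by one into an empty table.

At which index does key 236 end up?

3

Insert 404: h=6, slot 6 empty => index 6.
Insert 292: h=6, slot 6 occupied => index 0.
Insert 236: h=6, slots 6,0 occupied => index 3.
Insert 382: h=0, slot 0 occupied => index 1.
Table: [292, 382, ., 236, ., ., 404]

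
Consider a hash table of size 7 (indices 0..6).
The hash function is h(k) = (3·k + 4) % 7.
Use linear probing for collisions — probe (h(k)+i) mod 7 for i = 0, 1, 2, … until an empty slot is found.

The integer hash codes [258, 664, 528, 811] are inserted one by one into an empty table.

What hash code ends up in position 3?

258 hashes to 1; slot 1 is free → place at 1.
664 hashes to 1; 1 taken → place at 2.
528 hashes to 6; slot 6 is free → place at 6.
811 hashes to 1; 1,2 taken → place at 3.
Table: [-, 258, 664, 811, -, -, 528]

811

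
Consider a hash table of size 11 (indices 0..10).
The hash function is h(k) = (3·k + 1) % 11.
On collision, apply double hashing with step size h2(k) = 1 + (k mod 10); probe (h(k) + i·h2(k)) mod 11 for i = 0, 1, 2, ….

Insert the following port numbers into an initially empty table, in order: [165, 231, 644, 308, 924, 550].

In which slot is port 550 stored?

2

165: h=1 -> slot 1
231: h=1, h2=2, probe 1,3 -> slot 3
644: h=8 -> slot 8
308: h=1, h2=9, probe 1,10 -> slot 10
924: h=1, h2=5, probe 1,6 -> slot 6
550: h=1, h2=1, probe 1,2 -> slot 2
Table: [., 165, 550, 231, ., ., 924, ., 644, ., 308]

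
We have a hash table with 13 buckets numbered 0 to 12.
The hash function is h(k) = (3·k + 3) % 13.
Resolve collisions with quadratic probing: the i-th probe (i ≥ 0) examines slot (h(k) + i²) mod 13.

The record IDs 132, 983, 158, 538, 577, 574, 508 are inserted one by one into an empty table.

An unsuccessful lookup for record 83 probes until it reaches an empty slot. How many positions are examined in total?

132 hashes to 9; slot 9 is free → place at 9.
983 hashes to 1; slot 1 is free → place at 1.
158 hashes to 9; 9 taken → place at 10.
538 hashes to 5; slot 5 is free → place at 5.
577 hashes to 5; 5 taken → place at 6.
574 hashes to 9; 9,10 taken → place at 0.
508 hashes to 6; 6 taken → place at 7.
Table: [574, 983, _, _, _, 538, 577, 508, _, 132, 158, _, _]
Lookup 83: h=5, probe 5,6,9,1,8 → slot 8 empty, not found.

5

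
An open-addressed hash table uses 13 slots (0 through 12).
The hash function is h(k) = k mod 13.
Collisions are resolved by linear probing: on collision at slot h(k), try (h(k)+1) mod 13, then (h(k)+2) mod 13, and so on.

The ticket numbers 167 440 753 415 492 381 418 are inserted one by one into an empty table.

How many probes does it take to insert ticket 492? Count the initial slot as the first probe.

5

Insert 167: h=11, slot 11 empty -> index 11.
Insert 440: h=11, slot 11 occupied -> index 12.
Insert 753: h=12, slot 12 occupied -> index 0.
Insert 415: h=12, slots 12,0 occupied -> index 1.
Insert 492: h=11, slots 11,12,0,1 occupied -> index 2.
Insert 381: h=4, slot 4 empty -> index 4.
Insert 418: h=2, slot 2 occupied -> index 3.
Table: [753, 415, 492, 418, 381, ., ., ., ., ., ., 167, 440]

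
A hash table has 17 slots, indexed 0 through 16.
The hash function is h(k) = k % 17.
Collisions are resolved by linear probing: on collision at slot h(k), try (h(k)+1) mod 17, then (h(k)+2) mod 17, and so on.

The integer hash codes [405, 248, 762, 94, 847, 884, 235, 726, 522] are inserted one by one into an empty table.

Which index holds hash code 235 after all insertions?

1

405 hashes to 14; slot 14 is free => place at 14.
248 hashes to 10; slot 10 is free => place at 10.
762 hashes to 14; 14 taken => place at 15.
94 hashes to 9; slot 9 is free => place at 9.
847 hashes to 14; 14,15 taken => place at 16.
884 hashes to 0; slot 0 is free => place at 0.
235 hashes to 14; 14,15,16,0 taken => place at 1.
726 hashes to 12; slot 12 is free => place at 12.
522 hashes to 12; 12 taken => place at 13.
Table: [884, 235, —, —, —, —, —, —, —, 94, 248, —, 726, 522, 405, 762, 847]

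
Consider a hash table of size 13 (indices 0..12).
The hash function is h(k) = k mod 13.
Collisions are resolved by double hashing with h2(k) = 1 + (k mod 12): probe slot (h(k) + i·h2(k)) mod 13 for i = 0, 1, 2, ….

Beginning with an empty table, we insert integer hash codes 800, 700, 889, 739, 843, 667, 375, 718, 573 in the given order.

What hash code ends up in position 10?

375

Insert 800: h=7, slot 7 empty -> index 7.
Insert 700: h=11, slot 11 empty -> index 11.
Insert 889: h=5, slot 5 empty -> index 5.
Insert 739: h=11, h2=8, slot 11 occupied -> index 6.
Insert 843: h=11, h2=4, slot 11 occupied -> index 2.
Insert 667: h=4, slot 4 empty -> index 4.
Insert 375: h=11, h2=4, slots 11,2,6 occupied -> index 10.
Insert 718: h=3, slot 3 empty -> index 3.
Insert 573: h=1, slot 1 empty -> index 1.
Table: [∅, 573, 843, 718, 667, 889, 739, 800, ∅, ∅, 375, 700, ∅]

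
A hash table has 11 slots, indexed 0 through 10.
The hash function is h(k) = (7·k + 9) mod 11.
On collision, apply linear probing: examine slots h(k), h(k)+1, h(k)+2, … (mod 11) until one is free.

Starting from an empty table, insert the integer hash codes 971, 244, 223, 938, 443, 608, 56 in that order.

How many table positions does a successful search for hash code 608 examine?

6

971: h=8 -> slot 8
244: h=1 -> slot 1
223: h=8, probe 8,9 -> slot 9
938: h=8, probe 8,9,10 -> slot 10
443: h=8, probe 8,9,10,0 -> slot 0
608: h=8, probe 8,9,10,0,1,2 -> slot 2
56: h=5 -> slot 5
Table: [443, 244, 608, ∅, ∅, 56, ∅, ∅, 971, 223, 938]
Lookup 608: h=8, probe 8,9,10,0,1,2 → found at 2.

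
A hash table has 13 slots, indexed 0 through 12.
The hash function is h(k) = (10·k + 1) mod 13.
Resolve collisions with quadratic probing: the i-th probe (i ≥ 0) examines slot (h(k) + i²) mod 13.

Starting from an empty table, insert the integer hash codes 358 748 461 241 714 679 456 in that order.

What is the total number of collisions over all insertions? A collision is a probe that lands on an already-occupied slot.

3

358: h=6 → slot 6
748: h=6, probe 6,7 → slot 7
461: h=9 → slot 9
241: h=6, probe 6,7,10 → slot 10
714: h=4 → slot 4
679: h=5 → slot 5
456: h=11 → slot 11
Table: [—, —, —, —, 714, 679, 358, 748, —, 461, 241, 456, —]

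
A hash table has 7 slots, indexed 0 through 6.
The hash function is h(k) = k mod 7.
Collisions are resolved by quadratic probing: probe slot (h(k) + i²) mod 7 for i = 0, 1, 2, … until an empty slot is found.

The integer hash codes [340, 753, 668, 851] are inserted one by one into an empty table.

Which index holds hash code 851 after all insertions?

340 hashes to 4; slot 4 is free → place at 4.
753 hashes to 4; 4 taken → place at 5.
668 hashes to 3; slot 3 is free → place at 3.
851 hashes to 4; 4,5 taken → place at 1.
Table: [., 851, ., 668, 340, 753, .]

1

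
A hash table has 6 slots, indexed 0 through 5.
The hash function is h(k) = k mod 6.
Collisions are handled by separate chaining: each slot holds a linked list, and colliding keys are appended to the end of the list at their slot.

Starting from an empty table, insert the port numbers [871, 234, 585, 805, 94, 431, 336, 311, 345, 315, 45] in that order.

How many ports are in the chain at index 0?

2

871 -> bucket 1
234 -> bucket 0
585 -> bucket 3
805 -> bucket 1 (collision)
94 -> bucket 4
431 -> bucket 5
336 -> bucket 0 (collision)
311 -> bucket 5 (collision)
345 -> bucket 3 (collision)
315 -> bucket 3 (collision)
45 -> bucket 3 (collision)
Final buckets:
0: 234 -> 336
1: 871 -> 805
2: -
3: 585 -> 345 -> 315 -> 45
4: 94
5: 431 -> 311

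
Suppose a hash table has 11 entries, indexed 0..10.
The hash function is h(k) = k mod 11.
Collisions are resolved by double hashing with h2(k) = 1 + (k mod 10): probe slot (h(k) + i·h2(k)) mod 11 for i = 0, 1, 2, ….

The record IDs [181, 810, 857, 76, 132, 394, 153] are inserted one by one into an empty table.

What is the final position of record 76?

6

181: h=5 → slot 5
810: h=7 → slot 7
857: h=10 → slot 10
76: h=10, h2=7, probe 10,6 → slot 6
132: h=0 → slot 0
394: h=9 → slot 9
153: h=10, h2=4, probe 10,3 → slot 3
Table: [132, ., ., 153, ., 181, 76, 810, ., 394, 857]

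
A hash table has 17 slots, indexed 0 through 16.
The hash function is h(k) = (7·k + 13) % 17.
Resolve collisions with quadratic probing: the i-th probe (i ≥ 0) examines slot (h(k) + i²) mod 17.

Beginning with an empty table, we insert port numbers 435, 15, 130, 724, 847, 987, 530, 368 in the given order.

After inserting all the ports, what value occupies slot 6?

368

435: h=15 -> slot 15
15: h=16 -> slot 16
130: h=5 -> slot 5
724: h=15, probe 15,16,2 -> slot 2
847: h=9 -> slot 9
987: h=3 -> slot 3
530: h=0 -> slot 0
368: h=5, probe 5,6 -> slot 6
Table: [530, ∅, 724, 987, ∅, 130, 368, ∅, ∅, 847, ∅, ∅, ∅, ∅, ∅, 435, 15]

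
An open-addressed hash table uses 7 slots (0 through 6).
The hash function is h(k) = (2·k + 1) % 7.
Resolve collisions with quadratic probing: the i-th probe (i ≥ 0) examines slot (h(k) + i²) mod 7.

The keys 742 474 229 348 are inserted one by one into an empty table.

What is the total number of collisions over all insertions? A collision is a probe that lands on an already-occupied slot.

742: h=1 → slot 1
474: h=4 → slot 4
229: h=4, probe 4,5 → slot 5
348: h=4, probe 4,5,1,6 → slot 6
Table: [∅, 742, ∅, ∅, 474, 229, 348]

4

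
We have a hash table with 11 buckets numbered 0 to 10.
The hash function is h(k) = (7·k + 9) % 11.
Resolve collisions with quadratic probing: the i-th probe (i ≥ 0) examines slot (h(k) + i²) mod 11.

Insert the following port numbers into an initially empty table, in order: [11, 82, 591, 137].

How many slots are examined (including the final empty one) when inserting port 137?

11 hashes to 9; slot 9 is free => place at 9.
82 hashes to 0; slot 0 is free => place at 0.
591 hashes to 10; slot 10 is free => place at 10.
137 hashes to 0; 0 taken => place at 1.
Table: [82, 137, ., ., ., ., ., ., ., 11, 591]

2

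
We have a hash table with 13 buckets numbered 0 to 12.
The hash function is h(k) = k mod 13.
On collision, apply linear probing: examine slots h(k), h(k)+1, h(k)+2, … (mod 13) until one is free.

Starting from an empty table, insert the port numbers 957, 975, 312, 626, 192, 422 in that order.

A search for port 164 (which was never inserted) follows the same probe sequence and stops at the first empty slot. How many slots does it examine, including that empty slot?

2

957: h=8 => slot 8
975: h=0 => slot 0
312: h=0, probe 0,1 => slot 1
626: h=2 => slot 2
192: h=10 => slot 10
422: h=6 => slot 6
Table: [975, 312, 626, -, -, -, 422, -, 957, -, 192, -, -]
Lookup 164: h=8, probe 8,9 → slot 9 empty, not found.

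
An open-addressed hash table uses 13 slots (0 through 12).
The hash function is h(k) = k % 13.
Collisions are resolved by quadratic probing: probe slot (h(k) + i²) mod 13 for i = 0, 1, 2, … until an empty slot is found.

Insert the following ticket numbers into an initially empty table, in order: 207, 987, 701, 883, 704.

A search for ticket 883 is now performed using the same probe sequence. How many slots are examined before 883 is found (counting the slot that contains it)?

207: h=12 => slot 12
987: h=12, probe 12,0 => slot 0
701: h=12, probe 12,0,3 => slot 3
883: h=12, probe 12,0,3,8 => slot 8
704: h=2 => slot 2
Table: [987, _, 704, 701, _, _, _, _, 883, _, _, _, 207]
Lookup 883: h=12, probe 12,0,3,8 → found at 8.

4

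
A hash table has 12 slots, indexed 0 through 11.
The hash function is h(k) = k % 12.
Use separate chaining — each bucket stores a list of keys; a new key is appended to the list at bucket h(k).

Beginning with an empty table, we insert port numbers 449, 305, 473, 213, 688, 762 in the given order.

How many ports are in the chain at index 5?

Insert 449: h=5, bucket 5 empty -> new chain.
Insert 305: h=5, bucket 5 nonempty -> append to chain.
Insert 473: h=5, bucket 5 nonempty -> append to chain.
Insert 213: h=9, bucket 9 empty -> new chain.
Insert 688: h=4, bucket 4 empty -> new chain.
Insert 762: h=6, bucket 6 empty -> new chain.
Final buckets:
0: ∅
1: ∅
2: ∅
3: ∅
4: 688
5: 449 -> 305 -> 473
6: 762
7: ∅
8: ∅
9: 213
10: ∅
11: ∅

3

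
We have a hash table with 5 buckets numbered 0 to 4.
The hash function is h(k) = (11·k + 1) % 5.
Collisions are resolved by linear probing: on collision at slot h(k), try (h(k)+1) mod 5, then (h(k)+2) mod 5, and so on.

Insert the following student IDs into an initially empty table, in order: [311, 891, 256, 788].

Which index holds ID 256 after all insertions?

311 hashes to 2; slot 2 is free => place at 2.
891 hashes to 2; 2 taken => place at 3.
256 hashes to 2; 2,3 taken => place at 4.
788 hashes to 4; 4 taken => place at 0.
Table: [788, _, 311, 891, 256]

4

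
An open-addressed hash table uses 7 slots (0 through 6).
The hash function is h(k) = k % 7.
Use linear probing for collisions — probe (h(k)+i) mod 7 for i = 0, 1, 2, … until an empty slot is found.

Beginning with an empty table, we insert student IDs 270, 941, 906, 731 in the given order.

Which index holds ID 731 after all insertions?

270: h=4 => slot 4
941: h=3 => slot 3
906: h=3, probe 3,4,5 => slot 5
731: h=3, probe 3,4,5,6 => slot 6
Table: [-, -, -, 941, 270, 906, 731]

6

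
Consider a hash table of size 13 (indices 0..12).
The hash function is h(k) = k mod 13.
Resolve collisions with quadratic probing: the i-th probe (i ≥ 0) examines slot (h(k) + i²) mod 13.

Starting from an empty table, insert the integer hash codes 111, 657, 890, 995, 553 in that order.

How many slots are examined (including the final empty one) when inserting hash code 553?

4

111: h=7 → slot 7
657: h=7, probe 7,8 → slot 8
890: h=6 → slot 6
995: h=7, probe 7,8,11 → slot 11
553: h=7, probe 7,8,11,3 → slot 3
Table: [., ., ., 553, ., ., 890, 111, 657, ., ., 995, .]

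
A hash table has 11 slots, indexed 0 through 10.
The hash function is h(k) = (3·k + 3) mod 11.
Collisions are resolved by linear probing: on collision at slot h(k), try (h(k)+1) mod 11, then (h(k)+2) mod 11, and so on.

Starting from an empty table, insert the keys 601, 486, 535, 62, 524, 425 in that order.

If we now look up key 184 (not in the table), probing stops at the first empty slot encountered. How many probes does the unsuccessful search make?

3

Insert 601: h=2, slot 2 empty => index 2.
Insert 486: h=9, slot 9 empty => index 9.
Insert 535: h=2, slot 2 occupied => index 3.
Insert 62: h=2, slots 2,3 occupied => index 4.
Insert 524: h=2, slots 2,3,4 occupied => index 5.
Insert 425: h=2, slots 2,3,4,5 occupied => index 6.
Table: [_, _, 601, 535, 62, 524, 425, _, _, 486, _]
Lookup 184: h=5, probe 5,6,7 → slot 7 empty, not found.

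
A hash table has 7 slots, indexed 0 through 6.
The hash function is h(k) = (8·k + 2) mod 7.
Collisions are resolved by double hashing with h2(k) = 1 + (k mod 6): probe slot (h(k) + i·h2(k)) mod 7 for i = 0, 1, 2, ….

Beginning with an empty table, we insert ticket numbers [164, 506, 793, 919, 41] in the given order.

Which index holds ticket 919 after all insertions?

1

164: h=5 → slot 5
506: h=4 → slot 4
793: h=4, h2=2, probe 4,6 → slot 6
919: h=4, h2=2, probe 4,6,1 → slot 1
41: h=1, h2=6, probe 1,0 → slot 0
Table: [41, 919, —, —, 506, 164, 793]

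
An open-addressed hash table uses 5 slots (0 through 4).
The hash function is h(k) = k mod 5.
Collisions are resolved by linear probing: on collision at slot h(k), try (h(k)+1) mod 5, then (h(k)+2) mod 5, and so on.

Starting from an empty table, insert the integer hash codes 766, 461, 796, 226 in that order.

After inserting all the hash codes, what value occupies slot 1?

766

766 hashes to 1; slot 1 is free -> place at 1.
461 hashes to 1; 1 taken -> place at 2.
796 hashes to 1; 1,2 taken -> place at 3.
226 hashes to 1; 1,2,3 taken -> place at 4.
Table: [., 766, 461, 796, 226]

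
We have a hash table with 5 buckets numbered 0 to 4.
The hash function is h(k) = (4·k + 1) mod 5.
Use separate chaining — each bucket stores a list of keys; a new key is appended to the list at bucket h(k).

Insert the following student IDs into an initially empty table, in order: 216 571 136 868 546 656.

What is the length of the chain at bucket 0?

Insert 216: h=0, bucket 0 empty -> new chain.
Insert 571: h=0, bucket 0 nonempty -> append to chain.
Insert 136: h=0, bucket 0 nonempty -> append to chain.
Insert 868: h=3, bucket 3 empty -> new chain.
Insert 546: h=0, bucket 0 nonempty -> append to chain.
Insert 656: h=0, bucket 0 nonempty -> append to chain.
Final buckets:
0: 216 -> 571 -> 136 -> 546 -> 656
1: —
2: —
3: 868
4: —

5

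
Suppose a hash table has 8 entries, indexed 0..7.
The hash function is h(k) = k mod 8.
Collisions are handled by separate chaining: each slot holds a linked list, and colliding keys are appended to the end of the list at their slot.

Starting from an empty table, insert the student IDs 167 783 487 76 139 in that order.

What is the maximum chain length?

3

167 → bucket 7
783 → bucket 7 (collision)
487 → bucket 7 (collision)
76 → bucket 4
139 → bucket 3
Final buckets:
0: ∅
1: ∅
2: ∅
3: 139
4: 76
5: ∅
6: ∅
7: 167 -> 783 -> 487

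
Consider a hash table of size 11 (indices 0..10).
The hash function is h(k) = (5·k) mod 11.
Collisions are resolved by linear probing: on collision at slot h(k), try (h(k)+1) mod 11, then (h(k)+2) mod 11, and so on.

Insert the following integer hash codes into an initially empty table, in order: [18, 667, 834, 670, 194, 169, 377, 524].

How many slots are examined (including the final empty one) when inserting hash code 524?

6

18 hashes to 2; slot 2 is free => place at 2.
667 hashes to 2; 2 taken => place at 3.
834 hashes to 1; slot 1 is free => place at 1.
670 hashes to 6; slot 6 is free => place at 6.
194 hashes to 2; 2,3 taken => place at 4.
169 hashes to 9; slot 9 is free => place at 9.
377 hashes to 4; 4 taken => place at 5.
524 hashes to 2; 2,3,4,5,6 taken => place at 7.
Table: [—, 834, 18, 667, 194, 377, 670, 524, —, 169, —]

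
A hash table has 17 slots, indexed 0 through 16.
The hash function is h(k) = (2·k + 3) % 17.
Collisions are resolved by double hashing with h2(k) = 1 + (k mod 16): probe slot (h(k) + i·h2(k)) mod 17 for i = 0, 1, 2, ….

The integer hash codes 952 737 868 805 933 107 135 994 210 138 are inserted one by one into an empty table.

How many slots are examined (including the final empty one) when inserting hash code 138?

952: h=3 -> slot 3
737: h=15 -> slot 15
868: h=5 -> slot 5
805: h=15, h2=6, probe 15,4 -> slot 4
933: h=16 -> slot 16
107: h=13 -> slot 13
135: h=1 -> slot 1
994: h=2 -> slot 2
210: h=15, h2=3, probe 15,1,4,7 -> slot 7
138: h=7, h2=11, probe 7,1,12 -> slot 12
Table: [∅, 135, 994, 952, 805, 868, ∅, 210, ∅, ∅, ∅, ∅, 138, 107, ∅, 737, 933]

3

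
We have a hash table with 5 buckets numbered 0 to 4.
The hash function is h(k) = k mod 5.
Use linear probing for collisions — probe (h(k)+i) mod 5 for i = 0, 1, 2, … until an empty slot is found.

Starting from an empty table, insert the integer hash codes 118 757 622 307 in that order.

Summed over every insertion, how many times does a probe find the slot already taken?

118 hashes to 3; slot 3 is free -> place at 3.
757 hashes to 2; slot 2 is free -> place at 2.
622 hashes to 2; 2,3 taken -> place at 4.
307 hashes to 2; 2,3,4 taken -> place at 0.
Table: [307, ., 757, 118, 622]

5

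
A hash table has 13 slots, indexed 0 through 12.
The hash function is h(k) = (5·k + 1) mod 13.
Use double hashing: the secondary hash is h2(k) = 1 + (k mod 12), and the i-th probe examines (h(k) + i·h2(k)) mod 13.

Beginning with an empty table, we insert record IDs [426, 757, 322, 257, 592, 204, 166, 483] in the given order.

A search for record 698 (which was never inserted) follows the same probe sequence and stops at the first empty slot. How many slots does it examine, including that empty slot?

Insert 426: h=12, slot 12 empty → index 12.
Insert 757: h=3, slot 3 empty → index 3.
Insert 322: h=12, h2=11, slot 12 occupied → index 10.
Insert 257: h=12, h2=6, slot 12 occupied → index 5.
Insert 592: h=10, h2=5, slot 10 occupied → index 2.
Insert 204: h=7, slot 7 empty → index 7.
Insert 166: h=12, h2=11, slots 12,10 occupied → index 8.
Insert 483: h=11, slot 11 empty → index 11.
Table: [∅, ∅, 592, 757, ∅, 257, ∅, 204, 166, ∅, 322, 483, 426]
Lookup 698: h=7, h2=3, probe 7,10,0 → slot 0 empty, not found.

3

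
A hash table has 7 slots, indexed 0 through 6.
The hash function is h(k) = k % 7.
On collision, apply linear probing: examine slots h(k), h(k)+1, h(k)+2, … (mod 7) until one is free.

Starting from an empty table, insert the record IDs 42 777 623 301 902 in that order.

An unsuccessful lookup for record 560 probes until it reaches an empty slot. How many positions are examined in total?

5

42 hashes to 0; slot 0 is free => place at 0.
777 hashes to 0; 0 taken => place at 1.
623 hashes to 0; 0,1 taken => place at 2.
301 hashes to 0; 0,1,2 taken => place at 3.
902 hashes to 6; slot 6 is free => place at 6.
Table: [42, 777, 623, 301, -, -, 902]
Lookup 560: h=0, probe 0,1,2,3,4 → slot 4 empty, not found.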